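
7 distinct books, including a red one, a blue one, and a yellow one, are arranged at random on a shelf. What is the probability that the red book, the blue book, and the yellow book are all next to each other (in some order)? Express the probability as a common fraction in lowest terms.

There are 7! = 5040 arrangements.
Treat the three as one block: 5! placements × 3! orders within the block = 120·6 = 720.
Probability = 720/5040 = 1/7.

1/7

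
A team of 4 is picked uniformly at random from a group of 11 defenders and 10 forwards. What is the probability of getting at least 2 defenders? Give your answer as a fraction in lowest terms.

There are C(21,4) = 5985 ways to choose the 4.
Favorable selections (at least 2 defenders): C(11,2)·C(10,2) + C(11,3)·C(10,1) + C(11,4)·C(10,0) = 2475 + 1650 + 330 = 4455.
Probability = 4455/5985 = 99/133.

99/133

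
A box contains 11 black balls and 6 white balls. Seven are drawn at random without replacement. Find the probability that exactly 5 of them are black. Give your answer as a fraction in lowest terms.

315/884

There are C(17,7) = 19448 ways to choose 7 from 17.
Selections with exactly 5 black: choose 5 of the 11 black and 2 of the 6 white, C(11,5)·C(6,2) = 462·15 = 6930.
Probability = 6930/19448 = 315/884.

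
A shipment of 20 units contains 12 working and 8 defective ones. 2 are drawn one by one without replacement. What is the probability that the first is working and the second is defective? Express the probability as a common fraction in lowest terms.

Multiply the conditional probabilities at each draw: 12/20 · 8/19 = 96/380 = 24/95.

24/95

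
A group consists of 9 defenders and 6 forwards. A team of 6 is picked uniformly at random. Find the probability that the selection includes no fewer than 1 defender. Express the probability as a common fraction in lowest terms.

Total selections: C(15,6) = 5005.
Favorable selections (no fewer than 1 defender): C(9,1)·C(6,5) + C(9,2)·C(6,4) + C(9,3)·C(6,3) + C(9,4)·C(6,2) + C(9,5)·C(6,1) + C(9,6)·C(6,0) = 54 + 540 + 1680 + 1890 + 756 + 84 = 5004.
Probability = 5004/5005.

5004/5005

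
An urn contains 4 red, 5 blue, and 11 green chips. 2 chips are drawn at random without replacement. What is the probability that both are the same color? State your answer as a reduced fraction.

71/190

There are C(20,2) = 190 ways to draw 2 chips.
All same color: C(4,2) + C(5,2) + C(11,2) = 6 + 10 + 55 = 71.
Probability = 71/190.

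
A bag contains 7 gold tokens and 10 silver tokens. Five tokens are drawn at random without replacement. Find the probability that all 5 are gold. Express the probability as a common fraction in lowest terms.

There are C(17,5) = 6188 possible selections.
Selections with all gold: C(7,5) = 21.
Probability = 21/6188 = 3/884.

3/884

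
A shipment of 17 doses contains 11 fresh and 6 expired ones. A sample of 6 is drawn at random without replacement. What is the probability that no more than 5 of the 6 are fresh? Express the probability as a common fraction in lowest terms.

851/884

There are C(17,6) = 12376 ways to choose the 6.
The complement is exactly 6 fresh: C(11,6)·C(6,0) = 462.
Probability = 1 − 462/12376 = 11914/12376 = 851/884.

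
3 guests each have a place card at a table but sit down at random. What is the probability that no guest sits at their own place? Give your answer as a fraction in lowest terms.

1/3

There are 3! = 6 seatings.
By inclusion-exclusion, seatings with no fixed points: C(3,0)·3! − C(3,1)·2! + C(3,2)·1! − C(3,3)·0! = 2.
Probability = 2/6 = 1/3.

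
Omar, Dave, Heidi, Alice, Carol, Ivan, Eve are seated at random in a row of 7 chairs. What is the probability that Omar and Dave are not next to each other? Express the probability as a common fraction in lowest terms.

There are 7! = 5040 arrangements.
Arrangements with Omar and Dave adjacent: 2·6! = 1440.
So not adjacent: 5040 − 1440 = 3600, probability 3600/5040 = 5/7.

5/7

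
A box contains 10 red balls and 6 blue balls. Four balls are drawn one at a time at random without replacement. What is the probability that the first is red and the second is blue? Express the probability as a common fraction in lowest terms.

Multiply the conditional probabilities at each draw: 10/16 · 6/15 = 60/240 = 1/4.

1/4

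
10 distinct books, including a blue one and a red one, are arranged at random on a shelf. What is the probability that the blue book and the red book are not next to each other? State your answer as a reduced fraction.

4/5

There are 10! = 3628800 arrangements.
Arrangements with the blue book and the red book adjacent: 2·9! = 725760.
So not adjacent: 3628800 − 725760 = 2903040, probability 2903040/3628800 = 4/5.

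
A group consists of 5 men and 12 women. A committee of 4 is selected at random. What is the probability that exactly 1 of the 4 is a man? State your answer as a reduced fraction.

55/119

There are C(17,4) = 2380 ways to choose 4 from 17.
Selections with exactly 1 man: choose 1 of the 5 men and 3 of the 12 women, C(5,1)·C(12,3) = 5·220 = 1100.
Probability = 1100/2380 = 55/119.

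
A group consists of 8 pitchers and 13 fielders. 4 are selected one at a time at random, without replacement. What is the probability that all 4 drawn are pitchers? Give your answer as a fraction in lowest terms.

Multiply the conditional probabilities at each draw: 8/21 · 7/20 · 6/19 · 5/18 = 1680/143640 = 2/171.

2/171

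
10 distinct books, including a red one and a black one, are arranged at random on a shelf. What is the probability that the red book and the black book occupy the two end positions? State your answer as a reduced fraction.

There are 10! = 3628800 arrangements.
Place the red book and the black book at the ends in 2 ways, arrange the remaining 8 in 8! = 40320 ways: 2·40320 = 80640.
Probability = 80640/3628800 = 1/45.

1/45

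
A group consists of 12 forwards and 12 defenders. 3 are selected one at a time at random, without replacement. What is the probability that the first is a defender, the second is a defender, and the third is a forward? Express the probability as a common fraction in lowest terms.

3/23

Multiply the conditional probabilities at each draw: 12/24 · 11/23 · 12/22 = 1584/12144 = 3/23.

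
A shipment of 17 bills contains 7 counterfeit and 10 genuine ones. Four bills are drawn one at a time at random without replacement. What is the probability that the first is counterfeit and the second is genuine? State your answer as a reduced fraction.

35/136

Multiply the conditional probabilities at each draw: 7/17 · 10/16 = 70/272 = 35/136.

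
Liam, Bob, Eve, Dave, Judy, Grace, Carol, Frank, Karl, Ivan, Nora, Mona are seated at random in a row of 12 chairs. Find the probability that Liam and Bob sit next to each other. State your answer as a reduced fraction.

1/6

There are 12! = 479001600 arrangements.
Treat Liam and Bob as a block: 11! arrangements of the blocks × 2 orders within the block = 2·39916800 = 79833600.
Probability = 79833600/479001600 = 1/6.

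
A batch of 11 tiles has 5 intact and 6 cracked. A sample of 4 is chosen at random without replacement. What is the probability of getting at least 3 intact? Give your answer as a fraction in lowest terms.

There are C(11,4) = 330 ways to choose the 4.
Favorable selections (at least 3 intact): C(5,3)·C(6,1) + C(5,4)·C(6,0) = 60 + 5 = 65.
Probability = 65/330 = 13/66.

13/66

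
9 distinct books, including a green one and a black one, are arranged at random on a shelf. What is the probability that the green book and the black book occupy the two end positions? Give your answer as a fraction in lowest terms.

1/36

There are 9! = 362880 arrangements.
Place the green book and the black book at the ends in 2 ways, arrange the remaining 7 in 7! = 5040 ways: 2·5040 = 10080.
Probability = 10080/362880 = 1/36.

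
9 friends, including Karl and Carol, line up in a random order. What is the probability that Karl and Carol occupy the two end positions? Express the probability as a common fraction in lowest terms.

1/36

There are 9! = 362880 arrangements.
Place Karl and Carol at the ends in 2 ways, arrange the remaining 7 in 7! = 5040 ways: 2·5040 = 10080.
Probability = 10080/362880 = 1/36.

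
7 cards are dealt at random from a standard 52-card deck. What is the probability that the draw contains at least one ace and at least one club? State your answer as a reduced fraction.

There are C(52,7) = 133784560 possible draws.
By inclusion-exclusion on the complements, draws missing all aces or all clubs: C(48,7) + C(39,7) − C(36,7) = 73629072 + 15380937 − 8347680 = 80662329.
So draws with at least one of each: 133784560 − 80662329 = 53122231, probability 53122231/133784560.

53122231/133784560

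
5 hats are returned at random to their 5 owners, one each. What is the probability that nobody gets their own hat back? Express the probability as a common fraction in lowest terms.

11/30

There are 5! = 120 assignments.
By inclusion-exclusion, assignments with no fixed points: C(5,0)·5! − C(5,1)·4! + C(5,2)·3! − C(5,3)·2! + C(5,4)·1! − C(5,5)·0! = 44.
Probability = 44/120 = 11/30.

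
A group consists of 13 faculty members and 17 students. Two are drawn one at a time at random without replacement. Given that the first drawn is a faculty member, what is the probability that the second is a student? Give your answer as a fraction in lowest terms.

After removing one faculty member, 29 remain: 12 faculty members and 17 students.
So the probability the next is a student is 17/29.

17/29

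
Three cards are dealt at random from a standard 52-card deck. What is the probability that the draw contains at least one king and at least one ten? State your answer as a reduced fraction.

188/5525

There are C(52,3) = 22100 possible draws.
By inclusion-exclusion on the complements, draws missing all kings or all tens: C(48,3) + C(48,3) − C(44,3) = 17296 + 17296 − 13244 = 21348.
So draws with at least one of each: 22100 − 21348 = 752, probability 752/22100 = 188/5525.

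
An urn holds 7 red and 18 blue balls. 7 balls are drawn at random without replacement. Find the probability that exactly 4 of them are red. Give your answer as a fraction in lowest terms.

1428/24035

Total number of selections: C(25,7) = 480700.
Selections with exactly 4 red: choose 4 of the 7 red and 3 of the 18 blue, C(7,4)·C(18,3) = 35·816 = 28560.
Probability = 28560/480700 = 1428/24035.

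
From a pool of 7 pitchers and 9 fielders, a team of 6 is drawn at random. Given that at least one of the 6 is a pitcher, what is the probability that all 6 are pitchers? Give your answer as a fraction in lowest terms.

1/1132

Work in counts. Selections with at least one pitcher: C(16,6) − C(9,6) = 8008 − 84 = 7924.
Of those, selections where all 6 are pitchers: C(7,6) = 7.
Conditional probability = 7/7924 = 1/1132.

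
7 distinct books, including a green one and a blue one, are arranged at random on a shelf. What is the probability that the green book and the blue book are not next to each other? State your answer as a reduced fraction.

There are 7! = 5040 arrangements.
Arrangements with the green book and the blue book adjacent: 2·6! = 1440.
So not adjacent: 5040 − 1440 = 3600, probability 3600/5040 = 5/7.

5/7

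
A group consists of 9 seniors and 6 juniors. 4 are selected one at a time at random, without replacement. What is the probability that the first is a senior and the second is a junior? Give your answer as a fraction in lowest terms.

9/35

Multiply the conditional probabilities at each draw: 9/15 · 6/14 = 54/210 = 9/35.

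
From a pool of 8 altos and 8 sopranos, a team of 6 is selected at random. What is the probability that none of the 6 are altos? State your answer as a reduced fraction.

1/286

There are C(16,6) = 8008 possible selections.
Selections with no altos (all sopranos): C(8,6) = 28.
Probability = 28/8008 = 1/286.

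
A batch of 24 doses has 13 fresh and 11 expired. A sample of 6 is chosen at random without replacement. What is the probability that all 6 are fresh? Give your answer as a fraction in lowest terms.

39/3059

There are C(24,6) = 134596 possible selections.
Selections with all fresh: C(13,6) = 1716.
Probability = 1716/134596 = 39/3059.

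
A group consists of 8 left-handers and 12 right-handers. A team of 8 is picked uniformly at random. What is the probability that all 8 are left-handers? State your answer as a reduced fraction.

1/125970

There are C(20,8) = 125970 possible selections.
Selections with all left-handers: C(8,8) = 1.
Probability = 1/125970.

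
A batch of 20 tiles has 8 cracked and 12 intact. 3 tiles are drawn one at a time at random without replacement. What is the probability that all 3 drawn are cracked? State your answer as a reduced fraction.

Multiply the conditional probabilities at each draw: 8/20 · 7/19 · 6/18 = 336/6840 = 14/285.

14/285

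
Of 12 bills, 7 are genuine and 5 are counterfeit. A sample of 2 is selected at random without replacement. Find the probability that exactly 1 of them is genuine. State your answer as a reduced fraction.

35/66

There are C(12,2) = 66 ways to choose 2 from 12.
Selections with exactly 1 genuine: choose 1 of the 7 genuine and 1 of the 5 counterfeit, C(7,1)·C(5,1) = 7·5 = 35.
Probability = 35/66.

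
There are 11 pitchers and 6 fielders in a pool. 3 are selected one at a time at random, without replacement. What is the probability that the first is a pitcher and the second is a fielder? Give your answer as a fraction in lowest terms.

Multiply the conditional probabilities at each draw: 11/17 · 6/16 = 66/272 = 33/136.

33/136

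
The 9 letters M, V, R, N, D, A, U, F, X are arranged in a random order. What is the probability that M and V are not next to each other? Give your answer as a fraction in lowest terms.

7/9

There are 9! = 362880 arrangements.
Arrangements with M and V adjacent: 2·8! = 80640.
So not adjacent: 362880 − 80640 = 282240, probability 282240/362880 = 7/9.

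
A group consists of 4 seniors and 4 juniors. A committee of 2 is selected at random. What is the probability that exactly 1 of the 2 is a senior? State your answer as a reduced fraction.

The sample space is all 2-subsets of the 8: C(8,2) = 28.
Selections with exactly 1 senior: choose 1 of the 4 seniors and 1 of the 4 juniors, C(4,1)·C(4,1) = 4·4 = 16.
Probability = 16/28 = 4/7.

4/7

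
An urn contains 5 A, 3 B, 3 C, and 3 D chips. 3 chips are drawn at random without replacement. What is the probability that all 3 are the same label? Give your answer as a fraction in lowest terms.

There are C(14,3) = 364 ways to draw 3 chips.
All same label: C(5,3) + C(3,3) + C(3,3) + C(3,3) = 10 + 1 + 1 + 1 = 13.
Probability = 13/364 = 1/28.

1/28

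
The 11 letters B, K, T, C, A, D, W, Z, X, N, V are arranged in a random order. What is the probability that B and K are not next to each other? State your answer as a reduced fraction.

There are 11! = 39916800 arrangements.
Arrangements with B and K adjacent: 2·10! = 7257600.
So not adjacent: 39916800 − 7257600 = 32659200, probability 32659200/39916800 = 9/11.

9/11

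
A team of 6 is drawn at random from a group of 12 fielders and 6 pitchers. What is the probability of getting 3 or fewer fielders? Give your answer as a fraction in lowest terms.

1821/6188

There are C(18,6) = 18564 ways to choose the 6.
Favorable selections (3 or fewer fielders): C(12,0)·C(6,6) + C(12,1)·C(6,5) + C(12,2)·C(6,4) + C(12,3)·C(6,3) = 1 + 72 + 990 + 4400 = 5463.
Probability = 5463/18564 = 1821/6188.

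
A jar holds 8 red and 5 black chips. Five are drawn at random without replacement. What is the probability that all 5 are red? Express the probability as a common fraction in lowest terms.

56/1287

There are C(13,5) = 1287 possible selections.
Selections with all red: C(8,5) = 56.
Probability = 56/1287.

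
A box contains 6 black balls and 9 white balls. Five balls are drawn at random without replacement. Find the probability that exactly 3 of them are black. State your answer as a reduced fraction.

240/1001

Total number of selections: C(15,5) = 3003.
Selections with exactly 3 black: choose 3 of the 6 black and 2 of the 9 white, C(6,3)·C(9,2) = 20·36 = 720.
Probability = 720/3003 = 240/1001.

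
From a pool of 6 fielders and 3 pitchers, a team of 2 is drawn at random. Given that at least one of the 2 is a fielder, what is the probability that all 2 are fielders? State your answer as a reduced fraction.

5/11

Work in counts. Selections with at least one fielder: C(9,2) − C(3,2) = 36 − 3 = 33.
Of those, selections where all 2 are fielders: C(6,2) = 15.
Conditional probability = 15/33 = 5/11.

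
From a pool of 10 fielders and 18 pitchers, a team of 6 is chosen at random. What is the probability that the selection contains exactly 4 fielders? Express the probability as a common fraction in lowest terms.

51/598

The sample space is all 6-subsets of the 28: C(28,6) = 376740.
Selections with exactly 4 fielders: choose 4 of the 10 fielders and 2 of the 18 pitchers, C(10,4)·C(18,2) = 210·153 = 32130.
Probability = 32130/376740 = 51/598.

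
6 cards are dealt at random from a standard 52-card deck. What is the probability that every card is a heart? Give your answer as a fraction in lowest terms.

33/391510

There are C(52,6) = 20358520 possible 6-card hands.
Hands that are all hearts: C(13,6) = 1716.
Probability = 1716/20358520 = 33/391510.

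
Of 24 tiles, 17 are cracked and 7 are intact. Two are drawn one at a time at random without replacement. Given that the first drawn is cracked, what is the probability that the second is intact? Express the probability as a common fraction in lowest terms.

7/23

After removing one cracked, 23 remain: 16 cracked and 7 intact.
So the probability the next is intact is 7/23.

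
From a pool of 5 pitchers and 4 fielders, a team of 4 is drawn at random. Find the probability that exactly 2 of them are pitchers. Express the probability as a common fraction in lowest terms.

The sample space is all 4-subsets of the 9: C(9,4) = 126.
Selections with exactly 2 pitchers: choose 2 of the 5 pitchers and 2 of the 4 fielders, C(5,2)·C(4,2) = 10·6 = 60.
Probability = 60/126 = 10/21.

10/21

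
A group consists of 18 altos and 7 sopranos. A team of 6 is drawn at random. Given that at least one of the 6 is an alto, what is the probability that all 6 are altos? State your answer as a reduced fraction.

884/8433

Work in counts. Selections with at least one alto: C(25,6) − C(7,6) = 177100 − 7 = 177093.
Of those, selections where all 6 are altos: C(18,6) = 18564.
Conditional probability = 18564/177093 = 884/8433.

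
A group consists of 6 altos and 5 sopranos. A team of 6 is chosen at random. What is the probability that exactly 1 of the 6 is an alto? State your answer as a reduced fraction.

The sample space is all 6-subsets of the 11: C(11,6) = 462.
Selections with exactly 1 alto: choose 1 of the 6 altos and 5 of the 5 sopranos, C(6,1)·C(5,5) = 6·1 = 6.
Probability = 6/462 = 1/77.

1/77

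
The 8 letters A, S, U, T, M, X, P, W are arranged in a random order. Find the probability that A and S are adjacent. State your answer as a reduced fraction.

1/4

There are 8! = 40320 arrangements.
Treat A and S as a block: 7! arrangements of the blocks × 2 orders within the block = 2·5040 = 10080.
Probability = 10080/40320 = 1/4.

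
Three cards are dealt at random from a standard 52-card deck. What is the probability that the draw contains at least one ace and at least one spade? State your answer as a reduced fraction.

There are C(52,3) = 22100 possible draws.
By inclusion-exclusion on the complements, draws missing all aces or all spades: C(48,3) + C(39,3) − C(36,3) = 17296 + 9139 − 7140 = 19295.
So draws with at least one of each: 22100 − 19295 = 2805, probability 2805/22100 = 33/260.

33/260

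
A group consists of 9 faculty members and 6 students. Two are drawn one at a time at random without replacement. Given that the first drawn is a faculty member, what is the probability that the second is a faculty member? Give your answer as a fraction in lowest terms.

After removing one faculty member, 14 remain: 8 faculty members and 6 students.
So the probability the next is a faculty member is 8/14 = 4/7.

4/7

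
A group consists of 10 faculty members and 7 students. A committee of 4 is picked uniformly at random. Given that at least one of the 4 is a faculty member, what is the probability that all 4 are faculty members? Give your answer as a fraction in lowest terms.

Work in counts. Selections with at least one faculty member: C(17,4) − C(7,4) = 2380 − 35 = 2345.
Of those, selections where all 4 are faculty members: C(10,4) = 210.
Conditional probability = 210/2345 = 6/67.

6/67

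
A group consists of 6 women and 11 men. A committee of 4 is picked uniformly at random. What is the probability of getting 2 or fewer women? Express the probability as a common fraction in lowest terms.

429/476

Total selections: C(17,4) = 2380.
Count the complement (more than 2 women): C(6,3)·C(11,1) + C(6,4)·C(11,0) = 220 + 15 = 235.
Probability = 1 − 235/2380 = 2145/2380 = 429/476.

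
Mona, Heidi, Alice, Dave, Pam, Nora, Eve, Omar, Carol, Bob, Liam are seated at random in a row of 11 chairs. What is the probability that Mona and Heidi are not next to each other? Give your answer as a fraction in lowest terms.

9/11

There are 11! = 39916800 arrangements.
Arrangements with Mona and Heidi adjacent: 2·10! = 7257600.
So not adjacent: 39916800 − 7257600 = 32659200, probability 32659200/39916800 = 9/11.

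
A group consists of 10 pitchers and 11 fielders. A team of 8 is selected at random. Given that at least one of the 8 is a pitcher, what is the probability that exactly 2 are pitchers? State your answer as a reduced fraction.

1386/13555

Work in counts. Selections with at least one pitcher: C(21,8) − C(11,8) = 203490 − 165 = 203325.
Of those, selections where exactly 2 are pitchers: C(10,2)·C(11,6) = 45·462 = 20790.
Conditional probability = 20790/203325 = 1386/13555.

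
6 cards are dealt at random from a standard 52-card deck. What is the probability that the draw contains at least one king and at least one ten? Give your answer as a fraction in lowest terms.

There are C(52,6) = 20358520 possible draws.
By inclusion-exclusion on the complements, draws missing all kings or all tens: C(48,6) + C(48,6) − C(44,6) = 12271512 + 12271512 − 7059052 = 17483972.
So draws with at least one of each: 20358520 − 17483972 = 2874548, probability 2874548/20358520 = 718637/5089630.

718637/5089630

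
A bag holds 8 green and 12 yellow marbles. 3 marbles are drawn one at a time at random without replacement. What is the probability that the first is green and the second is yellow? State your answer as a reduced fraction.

24/95

Multiply the conditional probabilities at each draw: 8/20 · 12/19 = 96/380 = 24/95.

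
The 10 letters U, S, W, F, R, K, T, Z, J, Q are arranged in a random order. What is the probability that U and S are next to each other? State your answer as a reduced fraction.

1/5

There are 10! = 3628800 arrangements.
Treat U and S as a block: 9! arrangements of the blocks × 2 orders within the block = 2·362880 = 725760.
Probability = 725760/3628800 = 1/5.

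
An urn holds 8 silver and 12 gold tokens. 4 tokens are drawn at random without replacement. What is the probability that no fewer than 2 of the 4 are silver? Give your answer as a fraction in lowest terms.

518/969

Total selections: C(20,4) = 4845.
Count the complement (fewer than 2 silver): C(8,0)·C(12,4) + C(8,1)·C(12,3) = 495 + 1760 = 2255.
Probability = 1 − 2255/4845 = 2590/4845 = 518/969.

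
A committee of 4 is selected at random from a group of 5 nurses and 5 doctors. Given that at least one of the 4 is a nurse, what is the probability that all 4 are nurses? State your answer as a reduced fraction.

Work in counts. Selections with at least one nurse: C(10,4) − C(5,4) = 210 − 5 = 205.
Of those, selections where all 4 are nurses: C(5,4) = 5.
Conditional probability = 5/205 = 1/41.

1/41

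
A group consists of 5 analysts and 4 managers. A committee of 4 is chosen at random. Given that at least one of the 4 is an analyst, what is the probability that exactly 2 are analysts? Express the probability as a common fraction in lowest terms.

Work in counts. Selections with at least one analyst: C(9,4) − C(4,4) = 126 − 1 = 125.
Of those, selections where exactly 2 are analysts: C(5,2)·C(4,2) = 10·6 = 60.
Conditional probability = 60/125 = 12/25.

12/25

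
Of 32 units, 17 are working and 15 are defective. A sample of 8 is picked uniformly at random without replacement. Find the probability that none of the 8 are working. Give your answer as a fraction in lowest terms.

11/17980

There are C(32,8) = 10518300 possible selections.
Selections with no working (all defective): C(15,8) = 6435.
Probability = 6435/10518300 = 11/17980.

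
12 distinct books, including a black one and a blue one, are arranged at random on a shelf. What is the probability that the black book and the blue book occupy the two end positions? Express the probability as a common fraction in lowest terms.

1/66

There are 12! = 479001600 arrangements.
Place the black book and the blue book at the ends in 2 ways, arrange the remaining 10 in 10! = 3628800 ways: 2·3628800 = 7257600.
Probability = 7257600/479001600 = 1/66.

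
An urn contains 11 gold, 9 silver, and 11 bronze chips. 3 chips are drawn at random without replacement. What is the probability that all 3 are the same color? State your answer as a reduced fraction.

There are C(31,3) = 4495 ways to draw 3 chips.
All same color: C(11,3) + C(9,3) + C(11,3) = 165 + 84 + 165 = 414.
Probability = 414/4495.

414/4495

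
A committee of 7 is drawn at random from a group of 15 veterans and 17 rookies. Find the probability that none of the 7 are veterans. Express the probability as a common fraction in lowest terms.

There are C(32,7) = 3365856 possible selections.
Selections with no veterans (all rookies): C(17,7) = 19448.
Probability = 19448/3365856 = 187/32364.

187/32364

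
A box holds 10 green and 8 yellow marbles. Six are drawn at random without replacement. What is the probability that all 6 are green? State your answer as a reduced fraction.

5/442

There are C(18,6) = 18564 possible selections.
Selections with all green: C(10,6) = 210.
Probability = 210/18564 = 5/442.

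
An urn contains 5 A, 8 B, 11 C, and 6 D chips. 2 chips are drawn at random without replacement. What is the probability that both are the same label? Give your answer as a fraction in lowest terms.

There are C(30,2) = 435 ways to draw 2 chips.
All same label: C(5,2) + C(8,2) + C(11,2) + C(6,2) = 10 + 28 + 55 + 15 = 108.
Probability = 108/435 = 36/145.

36/145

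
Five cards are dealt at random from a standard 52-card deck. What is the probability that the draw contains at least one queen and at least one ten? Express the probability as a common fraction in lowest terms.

There are C(52,5) = 2598960 possible draws.
By inclusion-exclusion on the complements, draws missing all queens or all tens: C(48,5) + C(48,5) − C(44,5) = 1712304 + 1712304 − 1086008 = 2338600.
So draws with at least one of each: 2598960 − 2338600 = 260360, probability 260360/2598960 = 6509/64974.

6509/64974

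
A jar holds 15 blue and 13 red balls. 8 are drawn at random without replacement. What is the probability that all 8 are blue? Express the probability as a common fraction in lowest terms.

1/483

There are C(28,8) = 3108105 possible selections.
Selections with all blue: C(15,8) = 6435.
Probability = 6435/3108105 = 1/483.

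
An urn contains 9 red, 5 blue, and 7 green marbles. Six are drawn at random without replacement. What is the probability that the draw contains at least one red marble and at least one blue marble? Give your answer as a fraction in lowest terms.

127/152

There are C(21,6) = 54264 possible draws.
By inclusion-exclusion on the complements, draws missing all red or all blue: C(12,6) + C(16,6) − C(7,6) = 924 + 8008 − 7 = 8925.
So draws with at least one of each: 54264 − 8925 = 45339, probability 45339/54264 = 127/152.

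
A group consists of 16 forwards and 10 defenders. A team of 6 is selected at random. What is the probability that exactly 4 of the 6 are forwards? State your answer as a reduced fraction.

Total number of selections: C(26,6) = 230230.
Selections with exactly 4 forwards: choose 4 of the 16 forwards and 2 of the 10 defenders, C(16,4)·C(10,2) = 1820·45 = 81900.
Probability = 81900/230230 = 90/253.

90/253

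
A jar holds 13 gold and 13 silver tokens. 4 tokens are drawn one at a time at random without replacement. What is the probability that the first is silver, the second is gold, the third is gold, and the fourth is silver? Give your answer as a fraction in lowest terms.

39/575

Multiply the conditional probabilities at each draw: 13/26 · 13/25 · 12/24 · 12/23 = 24336/358800 = 39/575.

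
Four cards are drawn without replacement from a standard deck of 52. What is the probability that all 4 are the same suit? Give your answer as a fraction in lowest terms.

44/4165

There are C(52,4) = 270725 possible 4-card hands.
Hands of one suit: 4 suits × C(13,4) = 4·715 = 2860.
Probability = 2860/270725 = 44/4165.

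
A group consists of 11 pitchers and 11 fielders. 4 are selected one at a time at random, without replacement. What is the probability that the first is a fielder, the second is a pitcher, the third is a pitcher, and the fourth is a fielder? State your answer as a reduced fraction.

55/798

Multiply the conditional probabilities at each draw: 11/22 · 11/21 · 10/20 · 10/19 = 12100/175560 = 55/798.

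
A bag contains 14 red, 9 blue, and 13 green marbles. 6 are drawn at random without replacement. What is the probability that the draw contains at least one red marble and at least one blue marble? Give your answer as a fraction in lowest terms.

There are C(36,6) = 1947792 possible draws.
By inclusion-exclusion on the complements, draws missing all red or all blue: C(22,6) + C(27,6) − C(13,6) = 74613 + 296010 − 1716 = 368907.
So draws with at least one of each: 1947792 − 368907 = 1578885, probability 1578885/1947792 = 6835/8432.

6835/8432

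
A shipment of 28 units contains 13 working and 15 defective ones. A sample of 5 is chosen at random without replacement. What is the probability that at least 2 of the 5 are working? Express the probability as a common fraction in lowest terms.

There are C(28,5) = 98280 ways to choose the 5.
Count the complement (fewer than 2 working): C(13,0)·C(15,5) + C(13,1)·C(15,4) = 3003 + 17745 = 20748.
Probability = 1 − 20748/98280 = 77532/98280 = 71/90.

71/90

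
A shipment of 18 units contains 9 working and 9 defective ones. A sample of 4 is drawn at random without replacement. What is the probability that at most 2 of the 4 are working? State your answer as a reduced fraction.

Total selections: C(18,4) = 3060.
Favorable selections (at most 2 working): C(9,0)·C(9,4) + C(9,1)·C(9,3) + C(9,2)·C(9,2) = 126 + 756 + 1296 = 2178.
Probability = 2178/3060 = 121/170.

121/170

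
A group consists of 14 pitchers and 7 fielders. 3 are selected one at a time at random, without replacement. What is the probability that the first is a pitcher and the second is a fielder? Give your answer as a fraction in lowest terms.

7/30

Multiply the conditional probabilities at each draw: 14/21 · 7/20 = 98/420 = 7/30.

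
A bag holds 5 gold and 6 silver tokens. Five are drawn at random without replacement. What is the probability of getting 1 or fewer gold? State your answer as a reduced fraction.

27/154

Total selections: C(11,5) = 462.
Favorable selections (1 or fewer gold): C(5,0)·C(6,5) + C(5,1)·C(6,4) = 6 + 75 = 81.
Probability = 81/462 = 27/154.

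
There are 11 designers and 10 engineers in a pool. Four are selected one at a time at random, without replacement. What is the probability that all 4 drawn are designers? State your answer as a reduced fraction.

Multiply the conditional probabilities at each draw: 11/21 · 10/20 · 9/19 · 8/18 = 7920/143640 = 22/399.

22/399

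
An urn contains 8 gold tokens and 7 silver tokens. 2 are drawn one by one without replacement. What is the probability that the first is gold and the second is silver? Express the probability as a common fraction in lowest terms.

4/15

Multiply the conditional probabilities at each draw: 8/15 · 7/14 = 56/210 = 4/15.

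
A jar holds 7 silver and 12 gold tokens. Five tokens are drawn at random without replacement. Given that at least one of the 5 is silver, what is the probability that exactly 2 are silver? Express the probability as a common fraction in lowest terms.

Work in counts. Selections with at least one silver: C(19,5) − C(12,5) = 11628 − 792 = 10836.
Of those, selections where exactly 2 are silver: C(7,2)·C(12,3) = 21·220 = 4620.
Conditional probability = 4620/10836 = 55/129.

55/129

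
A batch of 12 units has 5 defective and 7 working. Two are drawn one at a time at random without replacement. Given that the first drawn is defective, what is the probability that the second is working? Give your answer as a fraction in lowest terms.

After removing one defective, 11 remain: 4 defective and 7 working.
So the probability the next is working is 7/11.

7/11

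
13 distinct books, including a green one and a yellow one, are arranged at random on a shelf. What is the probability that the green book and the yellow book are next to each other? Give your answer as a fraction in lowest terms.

There are 13! = 6227020800 arrangements.
Treat the green book and the yellow book as a block: 12! arrangements of the blocks × 2 orders within the block = 2·479001600 = 958003200.
Probability = 958003200/6227020800 = 2/13.

2/13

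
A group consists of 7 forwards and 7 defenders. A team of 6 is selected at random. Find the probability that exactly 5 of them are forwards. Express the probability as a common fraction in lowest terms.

There are C(14,6) = 3003 ways to choose 6 from 14.
Selections with exactly 5 forwards: choose 5 of the 7 forwards and 1 of the 7 defenders, C(7,5)·C(7,1) = 21·7 = 147.
Probability = 147/3003 = 7/143.

7/143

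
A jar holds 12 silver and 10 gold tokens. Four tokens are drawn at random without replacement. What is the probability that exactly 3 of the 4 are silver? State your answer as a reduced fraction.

Total number of selections: C(22,4) = 7315.
Selections with exactly 3 silver: choose 3 of the 12 silver and 1 of the 10 gold, C(12,3)·C(10,1) = 220·10 = 2200.
Probability = 2200/7315 = 40/133.

40/133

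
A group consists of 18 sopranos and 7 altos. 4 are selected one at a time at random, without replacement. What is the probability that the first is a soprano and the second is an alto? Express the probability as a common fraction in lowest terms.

Multiply the conditional probabilities at each draw: 18/25 · 7/24 = 126/600 = 21/100.

21/100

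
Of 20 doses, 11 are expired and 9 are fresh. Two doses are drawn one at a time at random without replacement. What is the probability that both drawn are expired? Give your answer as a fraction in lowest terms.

Multiply the conditional probabilities at each draw: 11/20 · 10/19 = 110/380 = 11/38.

11/38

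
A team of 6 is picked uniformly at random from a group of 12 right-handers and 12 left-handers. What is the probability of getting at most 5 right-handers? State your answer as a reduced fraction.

Total selections: C(24,6) = 134596.
The complement is exactly 6 right-handers: C(12,6)·C(12,0) = 924.
Probability = 1 − 924/134596 = 133672/134596 = 434/437.

434/437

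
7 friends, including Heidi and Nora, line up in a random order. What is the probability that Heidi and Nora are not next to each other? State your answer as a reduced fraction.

There are 7! = 5040 arrangements.
Arrangements with Heidi and Nora adjacent: 2·6! = 1440.
So not adjacent: 5040 − 1440 = 3600, probability 3600/5040 = 5/7.

5/7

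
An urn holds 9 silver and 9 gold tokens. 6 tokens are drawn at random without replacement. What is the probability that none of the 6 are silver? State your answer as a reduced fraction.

There are C(18,6) = 18564 possible selections.
Selections with no silver (all gold): C(9,6) = 84.
Probability = 84/18564 = 1/221.

1/221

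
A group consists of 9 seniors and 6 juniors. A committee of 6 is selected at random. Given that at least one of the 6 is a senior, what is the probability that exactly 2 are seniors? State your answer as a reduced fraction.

Work in counts. Selections with at least one senior: C(15,6) − C(6,6) = 5005 − 1 = 5004.
Of those, selections where exactly 2 are seniors: C(9,2)·C(6,4) = 36·15 = 540.
Conditional probability = 540/5004 = 15/139.

15/139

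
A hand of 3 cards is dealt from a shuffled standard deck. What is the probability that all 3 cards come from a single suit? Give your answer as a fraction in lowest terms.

There are C(52,3) = 22100 possible 3-card hands.
Hands of one suit: 4 suits × C(13,3) = 4·286 = 1144.
Probability = 1144/22100 = 22/425.

22/425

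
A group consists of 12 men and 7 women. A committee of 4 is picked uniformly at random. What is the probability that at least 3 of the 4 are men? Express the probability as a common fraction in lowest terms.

2035/3876

There are C(19,4) = 3876 ways to choose the 4.
Favorable selections (at least 3 men): C(12,3)·C(7,1) + C(12,4)·C(7,0) = 1540 + 495 = 2035.
Probability = 2035/3876.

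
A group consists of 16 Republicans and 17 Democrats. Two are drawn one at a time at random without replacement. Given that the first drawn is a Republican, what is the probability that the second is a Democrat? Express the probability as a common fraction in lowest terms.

17/32

After removing one Republican, 32 remain: 15 Republicans and 17 Democrats.
So the probability the next is a Democrat is 17/32.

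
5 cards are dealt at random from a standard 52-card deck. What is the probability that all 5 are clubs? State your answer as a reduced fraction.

33/66640

There are C(52,5) = 2598960 possible 5-card hands.
Hands that are all clubs: C(13,5) = 1287.
Probability = 1287/2598960 = 33/66640.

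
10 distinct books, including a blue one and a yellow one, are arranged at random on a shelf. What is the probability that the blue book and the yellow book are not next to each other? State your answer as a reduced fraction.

4/5

There are 10! = 3628800 arrangements.
Arrangements with the blue book and the yellow book adjacent: 2·9! = 725760.
So not adjacent: 3628800 − 725760 = 2903040, probability 2903040/3628800 = 4/5.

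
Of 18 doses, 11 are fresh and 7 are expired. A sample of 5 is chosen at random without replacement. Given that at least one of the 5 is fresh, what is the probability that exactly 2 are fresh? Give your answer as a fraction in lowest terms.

Work in counts. Selections with at least one fresh: C(18,5) − C(7,5) = 8568 − 21 = 8547.
Of those, selections where exactly 2 are fresh: C(11,2)·C(7,3) = 55·35 = 1925.
Conditional probability = 1925/8547 = 25/111.

25/111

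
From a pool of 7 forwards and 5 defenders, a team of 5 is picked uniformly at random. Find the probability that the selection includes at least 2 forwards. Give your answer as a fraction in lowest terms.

21/22

There are C(12,5) = 792 ways to choose the 5.
Count the complement (fewer than 2 forwards): C(7,0)·C(5,5) + C(7,1)·C(5,4) = 1 + 35 = 36.
Probability = 1 − 36/792 = 756/792 = 21/22.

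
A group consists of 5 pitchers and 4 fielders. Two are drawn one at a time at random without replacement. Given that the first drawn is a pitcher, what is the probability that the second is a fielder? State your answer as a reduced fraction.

After removing one pitcher, 8 remain: 4 pitchers and 4 fielders.
So the probability the next is a fielder is 4/8 = 1/2.

1/2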